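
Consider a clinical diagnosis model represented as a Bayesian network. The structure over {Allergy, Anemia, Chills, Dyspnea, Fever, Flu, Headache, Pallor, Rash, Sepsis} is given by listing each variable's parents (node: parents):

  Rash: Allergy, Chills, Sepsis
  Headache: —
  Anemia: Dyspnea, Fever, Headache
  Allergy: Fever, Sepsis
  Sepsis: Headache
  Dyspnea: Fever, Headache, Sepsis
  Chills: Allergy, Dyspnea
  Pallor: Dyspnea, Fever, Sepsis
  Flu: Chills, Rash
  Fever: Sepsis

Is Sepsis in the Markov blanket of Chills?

Sepsis is a co-parent of Chills: both are parents of Rash.
So Sepsis ∈ MB(Chills).

Yes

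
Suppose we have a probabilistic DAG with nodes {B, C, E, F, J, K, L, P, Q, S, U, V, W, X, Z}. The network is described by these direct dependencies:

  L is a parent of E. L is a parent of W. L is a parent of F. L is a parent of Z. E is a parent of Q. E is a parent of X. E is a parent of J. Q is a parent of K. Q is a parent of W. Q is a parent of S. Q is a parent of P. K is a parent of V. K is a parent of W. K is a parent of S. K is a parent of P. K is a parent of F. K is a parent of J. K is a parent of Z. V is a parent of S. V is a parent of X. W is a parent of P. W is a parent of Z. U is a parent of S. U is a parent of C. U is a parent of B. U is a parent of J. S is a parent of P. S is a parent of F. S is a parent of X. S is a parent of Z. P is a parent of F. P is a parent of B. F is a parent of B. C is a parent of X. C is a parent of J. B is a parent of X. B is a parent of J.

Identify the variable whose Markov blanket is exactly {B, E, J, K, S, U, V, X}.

C

The target node must have every member of {B, E, J, K, S, U, V, X} as a parent, child, or co-parent, and no others.
Parents of C: U; children: J, X; co-parents: B, E, K, S, U, V.
These exactly cover the given set, so the node is C.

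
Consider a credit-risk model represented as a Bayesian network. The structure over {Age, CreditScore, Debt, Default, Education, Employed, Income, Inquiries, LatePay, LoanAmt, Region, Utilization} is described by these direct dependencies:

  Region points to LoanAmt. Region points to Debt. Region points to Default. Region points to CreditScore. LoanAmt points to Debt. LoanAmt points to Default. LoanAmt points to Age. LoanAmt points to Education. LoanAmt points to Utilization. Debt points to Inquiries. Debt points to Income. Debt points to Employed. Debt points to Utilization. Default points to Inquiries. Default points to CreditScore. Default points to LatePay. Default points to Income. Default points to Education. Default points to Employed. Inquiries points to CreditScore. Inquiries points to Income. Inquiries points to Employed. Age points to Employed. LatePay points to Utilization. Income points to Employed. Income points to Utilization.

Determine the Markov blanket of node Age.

The Markov blanket of a node is its parents, its children, and the other parents of its children.
Age has child Employed.
Parents of Age: LoanAmt.
Co-parents of Age (other parents of its children):
  Employed: Debt, Default, Income, Inquiries
Taking the union gives {Debt, Default, Employed, Income, Inquiries, LoanAmt}.

{Debt, Default, Employed, Income, Inquiries, LoanAmt}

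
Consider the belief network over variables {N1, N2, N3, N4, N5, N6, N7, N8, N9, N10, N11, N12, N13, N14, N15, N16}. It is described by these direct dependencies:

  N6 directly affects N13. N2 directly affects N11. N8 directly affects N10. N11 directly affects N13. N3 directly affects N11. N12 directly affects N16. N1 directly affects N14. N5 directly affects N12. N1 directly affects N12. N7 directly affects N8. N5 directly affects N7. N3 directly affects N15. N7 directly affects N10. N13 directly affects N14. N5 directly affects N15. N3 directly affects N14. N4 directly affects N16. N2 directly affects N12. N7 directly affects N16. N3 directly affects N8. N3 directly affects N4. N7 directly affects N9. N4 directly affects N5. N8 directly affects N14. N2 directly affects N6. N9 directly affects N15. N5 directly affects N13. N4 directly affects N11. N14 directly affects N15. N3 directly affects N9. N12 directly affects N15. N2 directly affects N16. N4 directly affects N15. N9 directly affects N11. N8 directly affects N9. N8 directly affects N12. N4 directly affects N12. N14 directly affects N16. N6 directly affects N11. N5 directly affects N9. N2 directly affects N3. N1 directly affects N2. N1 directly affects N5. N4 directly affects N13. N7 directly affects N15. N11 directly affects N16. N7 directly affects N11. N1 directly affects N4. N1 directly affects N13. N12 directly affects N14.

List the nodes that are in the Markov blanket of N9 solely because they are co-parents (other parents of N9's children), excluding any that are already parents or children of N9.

Children of N9: N11, N15.
  parents(N11) \ {N9} = {N2, N3, N4, N6, N7}.
  N15 also has parents N3, N4, N5, N7, N12, N14.
Excluding nodes already adjacent to N9 (N3, N5, N7, N8, N11, N15), the co-parent-only contribution is {N2, N4, N6, N12, N14}.

{N2, N4, N6, N12, N14}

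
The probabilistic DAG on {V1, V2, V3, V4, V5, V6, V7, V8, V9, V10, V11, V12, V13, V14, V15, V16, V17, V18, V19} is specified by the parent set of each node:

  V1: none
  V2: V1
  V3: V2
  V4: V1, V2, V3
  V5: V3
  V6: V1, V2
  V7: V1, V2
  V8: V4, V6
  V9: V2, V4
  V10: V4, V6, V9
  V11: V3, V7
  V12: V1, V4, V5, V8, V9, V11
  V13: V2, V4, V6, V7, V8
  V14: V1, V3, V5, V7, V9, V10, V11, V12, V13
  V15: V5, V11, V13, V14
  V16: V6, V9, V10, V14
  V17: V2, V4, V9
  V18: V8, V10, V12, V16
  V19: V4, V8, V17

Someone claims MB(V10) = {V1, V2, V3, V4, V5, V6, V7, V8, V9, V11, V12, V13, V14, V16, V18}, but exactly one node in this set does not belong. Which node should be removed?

V2

Pa(V10) = {V4, V6, V9}.
Children of V10: V14, V16, V18.
For each child, the remaining parents (spouses of V10):
  V14's other parents are V1, V3, V5, V7, V9, V11, V12, V13.
  V16's other parents are V6, V9, V14.
  V18's other parents are V8, V12, V16.
MB(V10) = {V1, V3, V4, V5, V6, V7, V8, V9, V11, V12, V13, V14, V16, V18}.
V2 is neither a parent, child, nor co-parent of V10, so it does not belong.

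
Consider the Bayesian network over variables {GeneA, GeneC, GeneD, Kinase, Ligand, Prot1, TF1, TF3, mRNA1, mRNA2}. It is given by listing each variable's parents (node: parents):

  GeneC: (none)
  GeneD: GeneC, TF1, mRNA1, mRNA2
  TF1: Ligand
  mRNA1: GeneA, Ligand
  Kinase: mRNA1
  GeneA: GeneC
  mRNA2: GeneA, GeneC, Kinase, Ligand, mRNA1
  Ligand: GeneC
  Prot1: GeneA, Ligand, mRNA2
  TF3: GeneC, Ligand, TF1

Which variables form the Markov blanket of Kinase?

By definition, MB(Kinase) is built from Kinase's parents, Kinase's children, and the co-parents of Kinase.
Kinase's parents: mRNA1.
Ch(Kinase) = {mRNA2}.
For each child, the remaining parents (spouses of Kinase):
  mRNA2: GeneA, GeneC, Ligand, mRNA1
So the Markov blanket of Kinase is {GeneA, GeneC, Ligand, mRNA1, mRNA2}.

{GeneA, GeneC, Ligand, mRNA1, mRNA2}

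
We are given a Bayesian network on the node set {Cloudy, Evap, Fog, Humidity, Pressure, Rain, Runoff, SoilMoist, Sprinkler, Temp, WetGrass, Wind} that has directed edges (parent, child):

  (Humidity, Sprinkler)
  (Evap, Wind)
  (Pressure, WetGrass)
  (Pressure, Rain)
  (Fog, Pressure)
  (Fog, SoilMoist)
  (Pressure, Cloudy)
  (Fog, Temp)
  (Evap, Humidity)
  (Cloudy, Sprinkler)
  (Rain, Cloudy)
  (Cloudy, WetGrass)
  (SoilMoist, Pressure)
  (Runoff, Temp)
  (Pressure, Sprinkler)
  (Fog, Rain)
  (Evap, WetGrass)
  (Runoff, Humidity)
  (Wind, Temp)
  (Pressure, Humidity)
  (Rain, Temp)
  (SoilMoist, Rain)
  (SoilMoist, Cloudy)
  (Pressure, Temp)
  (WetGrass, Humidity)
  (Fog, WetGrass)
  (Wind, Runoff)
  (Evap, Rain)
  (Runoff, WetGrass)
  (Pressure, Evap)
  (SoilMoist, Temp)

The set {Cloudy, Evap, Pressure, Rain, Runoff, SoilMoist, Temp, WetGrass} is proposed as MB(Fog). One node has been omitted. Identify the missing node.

By definition, MB(Fog) is built from Fog's parents, Fog's children, and the co-parents of Fog.
Fog has no parents.
Fog has children Pressure, Rain, SoilMoist, Temp, WetGrass.
For each child, the remaining parents (spouses of Fog):
  SoilMoist has no other parent.
  Pressure's other parent is SoilMoist.
  Rain also has parents Evap, Pressure, SoilMoist.
  WetGrass's other parents are Cloudy, Evap, Pressure, Runoff.
  Temp also has parents Pressure, Rain, Runoff, SoilMoist, Wind.
MB(Fog) = {Cloudy, Evap, Pressure, Rain, Runoff, SoilMoist, Temp, WetGrass, Wind}.
Comparing with the claimed set, Wind is missing.

Wind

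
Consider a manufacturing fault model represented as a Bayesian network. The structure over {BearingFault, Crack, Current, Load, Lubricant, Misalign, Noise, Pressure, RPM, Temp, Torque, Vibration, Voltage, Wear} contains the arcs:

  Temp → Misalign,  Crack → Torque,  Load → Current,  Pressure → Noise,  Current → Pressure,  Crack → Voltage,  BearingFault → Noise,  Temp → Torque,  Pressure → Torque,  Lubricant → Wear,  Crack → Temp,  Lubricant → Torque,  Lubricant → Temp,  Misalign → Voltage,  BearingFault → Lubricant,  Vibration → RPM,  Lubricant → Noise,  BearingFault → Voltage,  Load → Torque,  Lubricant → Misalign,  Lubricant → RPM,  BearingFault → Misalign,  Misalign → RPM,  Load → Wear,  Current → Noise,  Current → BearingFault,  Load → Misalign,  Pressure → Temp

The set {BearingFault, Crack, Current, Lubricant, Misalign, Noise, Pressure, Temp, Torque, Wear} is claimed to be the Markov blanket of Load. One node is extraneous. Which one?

Noise

Ch(Load) = {Current, Misalign, Torque, Wear}.
Pa(Load) = {}.
Co-parents of Load (other parents of its children):
  Current has no other parent.
  Torque's other parents are Crack, Lubricant, Pressure, Temp.
  Misalign also has parents BearingFault, Lubricant, Temp.
  parents(Wear) \ {Load} = {Lubricant}.
MB(Load) = {BearingFault, Crack, Current, Lubricant, Misalign, Pressure, Temp, Torque, Wear}.
Noise is neither a parent, child, nor co-parent of Load, so it does not belong.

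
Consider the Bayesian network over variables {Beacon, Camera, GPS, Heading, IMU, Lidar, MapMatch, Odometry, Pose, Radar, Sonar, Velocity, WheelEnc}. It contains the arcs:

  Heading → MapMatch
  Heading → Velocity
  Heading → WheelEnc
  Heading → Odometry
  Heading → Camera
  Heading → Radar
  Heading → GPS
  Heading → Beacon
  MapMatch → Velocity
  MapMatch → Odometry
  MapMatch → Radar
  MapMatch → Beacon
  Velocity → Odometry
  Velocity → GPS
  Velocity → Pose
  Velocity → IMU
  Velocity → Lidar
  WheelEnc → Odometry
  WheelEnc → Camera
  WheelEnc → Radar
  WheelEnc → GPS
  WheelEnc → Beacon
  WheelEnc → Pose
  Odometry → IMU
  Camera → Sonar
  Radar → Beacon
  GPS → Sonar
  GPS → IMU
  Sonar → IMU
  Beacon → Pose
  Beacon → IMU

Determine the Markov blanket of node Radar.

{Beacon, Heading, MapMatch, WheelEnc}

Pa(Radar) = {Heading, MapMatch, WheelEnc}.
Radar's children: Beacon.
Other parents of Radar's children:
  Beacon: Heading, MapMatch, WheelEnc
Taking the union gives {Beacon, Heading, MapMatch, WheelEnc}.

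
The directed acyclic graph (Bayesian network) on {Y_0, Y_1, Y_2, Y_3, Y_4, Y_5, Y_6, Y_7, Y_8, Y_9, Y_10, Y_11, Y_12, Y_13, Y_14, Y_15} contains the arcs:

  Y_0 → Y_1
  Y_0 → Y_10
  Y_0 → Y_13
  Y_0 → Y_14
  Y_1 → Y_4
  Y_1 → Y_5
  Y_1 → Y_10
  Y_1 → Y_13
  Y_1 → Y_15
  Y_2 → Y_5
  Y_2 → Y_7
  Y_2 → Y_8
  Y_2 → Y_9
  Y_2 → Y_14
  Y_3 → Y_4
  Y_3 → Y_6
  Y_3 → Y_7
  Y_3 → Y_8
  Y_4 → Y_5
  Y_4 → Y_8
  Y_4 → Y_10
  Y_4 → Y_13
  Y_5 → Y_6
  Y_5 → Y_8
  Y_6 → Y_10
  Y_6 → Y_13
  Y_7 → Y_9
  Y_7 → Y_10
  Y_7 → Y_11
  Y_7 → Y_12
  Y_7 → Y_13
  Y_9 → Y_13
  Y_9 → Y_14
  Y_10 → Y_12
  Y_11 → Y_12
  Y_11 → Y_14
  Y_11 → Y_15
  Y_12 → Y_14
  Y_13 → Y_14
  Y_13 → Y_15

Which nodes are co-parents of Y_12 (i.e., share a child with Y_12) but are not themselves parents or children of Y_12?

{Y_0, Y_2, Y_9, Y_13}

Children of Y_12: Y_14.
  Y_14 also has parents Y_0, Y_2, Y_9, Y_11, Y_13.
Excluding nodes already adjacent to Y_12 (Y_7, Y_10, Y_11, Y_14), the co-parent-only contribution is {Y_0, Y_2, Y_9, Y_13}.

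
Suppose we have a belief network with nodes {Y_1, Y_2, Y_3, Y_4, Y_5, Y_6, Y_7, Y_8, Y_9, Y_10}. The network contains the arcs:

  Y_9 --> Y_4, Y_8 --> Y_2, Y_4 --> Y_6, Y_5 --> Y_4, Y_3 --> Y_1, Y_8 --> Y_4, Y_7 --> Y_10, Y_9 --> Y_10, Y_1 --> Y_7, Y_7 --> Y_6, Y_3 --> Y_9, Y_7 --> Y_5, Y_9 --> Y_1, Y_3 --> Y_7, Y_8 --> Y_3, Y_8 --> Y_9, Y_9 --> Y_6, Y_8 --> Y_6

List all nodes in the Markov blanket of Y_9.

{Y_1, Y_3, Y_4, Y_5, Y_6, Y_7, Y_8, Y_10}

Y_9's parents: Y_3, Y_8.
Y_9's children: Y_1, Y_4, Y_6, Y_10.
For each child, the remaining parents (spouses of Y_9):
  Y_1 also has parent Y_3.
  parents(Y_10) \ {Y_9} = {Y_7}.
  Y_4's other parents are Y_5, Y_8.
  Y_6's other parents are Y_4, Y_7, Y_8.
MB(Y_9) = {Y_1, Y_3, Y_4, Y_5, Y_6, Y_7, Y_8, Y_10}.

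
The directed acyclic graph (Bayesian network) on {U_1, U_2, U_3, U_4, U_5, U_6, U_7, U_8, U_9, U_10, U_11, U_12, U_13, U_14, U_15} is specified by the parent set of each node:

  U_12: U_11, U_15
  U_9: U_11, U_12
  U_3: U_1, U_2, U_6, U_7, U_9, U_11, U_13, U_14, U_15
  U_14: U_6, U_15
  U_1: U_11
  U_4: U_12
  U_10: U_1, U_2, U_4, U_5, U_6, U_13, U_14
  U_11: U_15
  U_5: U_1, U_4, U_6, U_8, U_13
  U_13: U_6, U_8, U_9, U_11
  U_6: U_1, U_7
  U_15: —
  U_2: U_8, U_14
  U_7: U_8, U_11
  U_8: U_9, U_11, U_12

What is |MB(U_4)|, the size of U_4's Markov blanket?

9

Parents of U_4: U_12.
Ch(U_4) = {U_5, U_10}.
Other parents of U_4's children:
  U_5's other parents are U_1, U_6, U_8, U_13.
  U_10's other parents are U_1, U_2, U_5, U_6, U_13, U_14.
MB(U_4) = {U_1, U_2, U_5, U_6, U_8, U_10, U_12, U_13, U_14}, which has 9 nodes.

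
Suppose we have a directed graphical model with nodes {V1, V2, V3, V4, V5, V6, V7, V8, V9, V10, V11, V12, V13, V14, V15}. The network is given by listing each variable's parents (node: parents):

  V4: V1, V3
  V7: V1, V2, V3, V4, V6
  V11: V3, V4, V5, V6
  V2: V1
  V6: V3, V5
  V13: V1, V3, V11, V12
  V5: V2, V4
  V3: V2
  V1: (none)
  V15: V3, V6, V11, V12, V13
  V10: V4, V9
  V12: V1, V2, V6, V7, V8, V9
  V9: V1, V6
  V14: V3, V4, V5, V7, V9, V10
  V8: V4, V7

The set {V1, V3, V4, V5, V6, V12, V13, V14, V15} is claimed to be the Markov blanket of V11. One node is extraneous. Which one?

The Markov blanket of a node is its parents, its children, and the other parents of its children.
V11 has parents V3, V4, V5, V6.
Children of V11: V13, V15.
For each child, the remaining parents (spouses of V11):
  V13's other parents are V1, V3, V12.
  V15's other parents are V3, V6, V12, V13.
MB(V11) = {V1, V3, V4, V5, V6, V12, V13, V15}.
V14 is neither a parent, child, nor co-parent of V11, so it does not belong.

V14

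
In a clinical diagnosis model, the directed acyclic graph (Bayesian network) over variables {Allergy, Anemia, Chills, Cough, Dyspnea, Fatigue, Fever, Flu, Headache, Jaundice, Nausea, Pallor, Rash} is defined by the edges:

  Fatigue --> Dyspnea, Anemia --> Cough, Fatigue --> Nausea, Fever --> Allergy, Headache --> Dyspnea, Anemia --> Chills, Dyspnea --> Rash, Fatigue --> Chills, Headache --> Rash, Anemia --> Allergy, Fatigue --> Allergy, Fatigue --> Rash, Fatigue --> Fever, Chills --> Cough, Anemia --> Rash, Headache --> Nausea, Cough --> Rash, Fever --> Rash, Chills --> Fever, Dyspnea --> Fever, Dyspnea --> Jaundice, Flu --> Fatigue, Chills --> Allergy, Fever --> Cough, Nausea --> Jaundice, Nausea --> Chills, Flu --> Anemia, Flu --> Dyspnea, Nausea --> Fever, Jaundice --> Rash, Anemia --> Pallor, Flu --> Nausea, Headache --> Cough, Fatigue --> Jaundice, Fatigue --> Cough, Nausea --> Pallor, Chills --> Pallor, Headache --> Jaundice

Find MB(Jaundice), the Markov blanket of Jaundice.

A node's Markov blanket = Pa ∪ Ch ∪ (parents of Ch other than the node itself).
Children of Jaundice: Rash.
Jaundice's parents: Dyspnea, Fatigue, Headache, Nausea.
Parents of each child, excluding Jaundice:
  Rash also has parents Anemia, Cough, Dyspnea, Fatigue, Fever, Headache.
Union: {Dyspnea, Fatigue, Headache, Nausea} ∪ {Rash} ∪ {Anemia, Cough, Dyspnea, Fatigue, Fever, Headache} = {Anemia, Cough, Dyspnea, Fatigue, Fever, Headache, Nausea, Rash}.

{Anemia, Cough, Dyspnea, Fatigue, Fever, Headache, Nausea, Rash}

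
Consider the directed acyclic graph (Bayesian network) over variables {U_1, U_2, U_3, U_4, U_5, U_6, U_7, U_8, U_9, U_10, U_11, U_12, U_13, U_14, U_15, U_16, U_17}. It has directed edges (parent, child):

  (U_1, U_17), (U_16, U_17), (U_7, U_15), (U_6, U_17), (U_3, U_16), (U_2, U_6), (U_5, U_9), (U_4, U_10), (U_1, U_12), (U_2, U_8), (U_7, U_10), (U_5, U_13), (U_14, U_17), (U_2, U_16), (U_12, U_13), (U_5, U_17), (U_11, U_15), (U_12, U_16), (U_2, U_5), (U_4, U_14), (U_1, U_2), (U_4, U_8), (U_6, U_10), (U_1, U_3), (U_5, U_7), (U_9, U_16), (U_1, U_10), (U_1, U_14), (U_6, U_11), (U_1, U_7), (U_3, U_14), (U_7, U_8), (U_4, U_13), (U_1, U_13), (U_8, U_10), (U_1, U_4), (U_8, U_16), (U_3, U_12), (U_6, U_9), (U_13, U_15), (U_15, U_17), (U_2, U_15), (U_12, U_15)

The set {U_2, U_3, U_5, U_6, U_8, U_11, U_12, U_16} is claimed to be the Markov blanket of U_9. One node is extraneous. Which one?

U_11

Parents of U_9: U_5, U_6.
Children of U_9: U_16.
For each child, the remaining parents (spouses of U_9):
  U_16: U_2, U_3, U_8, U_12
MB(U_9) = {U_2, U_3, U_5, U_6, U_8, U_12, U_16}.
U_11 is neither a parent, child, nor co-parent of U_9, so it does not belong.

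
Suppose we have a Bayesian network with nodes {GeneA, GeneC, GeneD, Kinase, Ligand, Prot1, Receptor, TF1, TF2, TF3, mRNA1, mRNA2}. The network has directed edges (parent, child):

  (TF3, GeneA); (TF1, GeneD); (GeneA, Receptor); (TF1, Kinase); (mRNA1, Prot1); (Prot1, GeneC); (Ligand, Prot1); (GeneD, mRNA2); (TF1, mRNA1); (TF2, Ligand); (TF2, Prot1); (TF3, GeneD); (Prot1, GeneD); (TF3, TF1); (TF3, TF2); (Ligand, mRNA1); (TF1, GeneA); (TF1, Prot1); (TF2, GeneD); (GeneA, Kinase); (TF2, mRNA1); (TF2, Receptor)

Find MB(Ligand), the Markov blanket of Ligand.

Children of Ligand: Prot1, mRNA1.
Pa(Ligand) = {TF2}.
For each child, the remaining parents (spouses of Ligand):
  parents(mRNA1) \ {Ligand} = {TF1, TF2}.
  Prot1 also has parents TF1, TF2, mRNA1.
Union: {TF2} ∪ {Prot1, mRNA1} ∪ {TF1, TF2, mRNA1} = {Prot1, TF1, TF2, mRNA1}.

{Prot1, TF1, TF2, mRNA1}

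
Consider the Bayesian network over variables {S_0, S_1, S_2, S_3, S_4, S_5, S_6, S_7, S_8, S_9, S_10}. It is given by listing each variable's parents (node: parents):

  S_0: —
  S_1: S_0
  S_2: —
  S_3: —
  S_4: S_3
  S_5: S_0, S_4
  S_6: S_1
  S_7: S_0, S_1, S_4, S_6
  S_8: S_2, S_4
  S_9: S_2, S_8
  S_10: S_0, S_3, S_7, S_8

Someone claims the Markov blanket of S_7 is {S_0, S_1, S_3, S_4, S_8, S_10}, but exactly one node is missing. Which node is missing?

Parents of S_7: S_0, S_1, S_4, S_6.
Children of S_7: S_10.
Parents of each child, excluding S_7:
  S_10 also has parents S_0, S_3, S_8.
MB(S_7) = {S_0, S_1, S_3, S_4, S_6, S_8, S_10}.
Comparing with the claimed set, S_6 is missing.

S_6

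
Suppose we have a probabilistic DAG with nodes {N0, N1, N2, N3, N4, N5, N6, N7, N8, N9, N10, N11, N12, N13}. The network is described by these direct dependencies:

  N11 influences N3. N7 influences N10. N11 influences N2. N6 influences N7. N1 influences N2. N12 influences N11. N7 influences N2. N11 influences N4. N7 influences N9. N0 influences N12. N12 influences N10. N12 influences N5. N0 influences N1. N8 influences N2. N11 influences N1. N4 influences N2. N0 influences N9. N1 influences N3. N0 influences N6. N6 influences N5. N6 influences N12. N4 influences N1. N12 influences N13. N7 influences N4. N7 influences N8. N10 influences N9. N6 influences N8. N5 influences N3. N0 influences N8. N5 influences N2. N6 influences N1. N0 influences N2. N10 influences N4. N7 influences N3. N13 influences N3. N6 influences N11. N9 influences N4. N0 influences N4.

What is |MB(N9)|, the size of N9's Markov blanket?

5

N9 has parents N0, N7, N10.
N9 has child N4.
For each child, the remaining parents (spouses of N9):
  N4's other parents are N0, N7, N10, N11.
MB(N9) = {N0, N4, N7, N10, N11}, which has 5 nodes.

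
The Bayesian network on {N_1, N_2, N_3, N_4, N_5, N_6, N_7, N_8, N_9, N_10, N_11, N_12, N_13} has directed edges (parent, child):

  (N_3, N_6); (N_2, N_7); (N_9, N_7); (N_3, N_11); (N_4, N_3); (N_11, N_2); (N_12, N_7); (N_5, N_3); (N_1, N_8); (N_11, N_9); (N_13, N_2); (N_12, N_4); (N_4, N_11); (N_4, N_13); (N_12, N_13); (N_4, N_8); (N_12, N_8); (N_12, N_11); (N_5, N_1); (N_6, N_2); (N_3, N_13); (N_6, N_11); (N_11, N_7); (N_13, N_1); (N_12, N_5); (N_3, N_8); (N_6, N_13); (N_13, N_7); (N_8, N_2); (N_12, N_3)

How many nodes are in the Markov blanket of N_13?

Recall MB(v) = parents ∪ children ∪ spouses, where spouses are the other parents of v's children.
N_13 has parents N_3, N_4, N_6, N_12.
Ch(N_13) = {N_1, N_2, N_7}.
For each child, the remaining parents (spouses of N_13):
  parents(N_1) \ {N_13} = {N_5}.
  parents(N_2) \ {N_13} = {N_6, N_8, N_11}.
  parents(N_7) \ {N_13} = {N_2, N_9, N_11, N_12}.
MB(N_13) = {N_1, N_2, N_3, N_4, N_5, N_6, N_7, N_8, N_9, N_11, N_12}, which has 11 nodes.

11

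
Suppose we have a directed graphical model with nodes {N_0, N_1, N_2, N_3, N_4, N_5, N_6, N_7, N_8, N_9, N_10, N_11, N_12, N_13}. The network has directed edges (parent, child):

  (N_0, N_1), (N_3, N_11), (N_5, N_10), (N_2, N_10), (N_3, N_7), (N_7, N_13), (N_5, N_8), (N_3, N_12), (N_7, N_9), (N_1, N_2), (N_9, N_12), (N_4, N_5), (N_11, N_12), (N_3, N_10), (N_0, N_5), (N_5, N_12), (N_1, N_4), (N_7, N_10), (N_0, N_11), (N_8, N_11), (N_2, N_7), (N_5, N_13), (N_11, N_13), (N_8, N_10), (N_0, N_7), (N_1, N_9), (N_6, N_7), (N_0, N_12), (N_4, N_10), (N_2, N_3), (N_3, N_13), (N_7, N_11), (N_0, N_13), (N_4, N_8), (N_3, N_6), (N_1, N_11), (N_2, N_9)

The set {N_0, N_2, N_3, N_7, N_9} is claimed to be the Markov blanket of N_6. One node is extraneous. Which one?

N_9

A node's Markov blanket = Pa ∪ Ch ∪ (parents of Ch other than the node itself).
Pa(N_6) = {N_3}.
Ch(N_6) = {N_7}.
Co-parents of N_6 (other parents of its children):
  parents(N_7) \ {N_6} = {N_0, N_2, N_3}.
MB(N_6) = {N_0, N_2, N_3, N_7}.
N_9 is neither a parent, child, nor co-parent of N_6, so it does not belong.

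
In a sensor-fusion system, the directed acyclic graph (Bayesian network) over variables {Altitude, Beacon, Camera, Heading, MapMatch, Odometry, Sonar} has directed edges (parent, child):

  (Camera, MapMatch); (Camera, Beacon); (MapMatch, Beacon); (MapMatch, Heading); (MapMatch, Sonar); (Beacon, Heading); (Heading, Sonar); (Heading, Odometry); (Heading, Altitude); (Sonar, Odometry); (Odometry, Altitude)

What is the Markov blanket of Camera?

{Beacon, MapMatch}

A node's Markov blanket = Pa ∪ Ch ∪ (parents of Ch other than the node itself).
Camera's parents: none.
Camera has children Beacon, MapMatch.
Parents of each child, excluding Camera:
  MapMatch: —
  Beacon: MapMatch
Union: {} ∪ {Beacon, MapMatch} ∪ {MapMatch} = {Beacon, MapMatch}.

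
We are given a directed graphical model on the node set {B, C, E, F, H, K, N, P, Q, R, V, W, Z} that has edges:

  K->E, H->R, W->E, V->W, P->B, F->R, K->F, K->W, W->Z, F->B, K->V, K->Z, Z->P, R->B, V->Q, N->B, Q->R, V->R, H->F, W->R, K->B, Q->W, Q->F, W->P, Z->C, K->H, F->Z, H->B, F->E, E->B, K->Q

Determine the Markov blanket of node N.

Ch(N) = {B}.
Pa(N) = {}.
For each child, the remaining parents (spouses of N):
  B also has parents E, F, H, K, P, R.
MB(N) = {B, E, F, H, K, P, R}.

{B, E, F, H, K, P, R}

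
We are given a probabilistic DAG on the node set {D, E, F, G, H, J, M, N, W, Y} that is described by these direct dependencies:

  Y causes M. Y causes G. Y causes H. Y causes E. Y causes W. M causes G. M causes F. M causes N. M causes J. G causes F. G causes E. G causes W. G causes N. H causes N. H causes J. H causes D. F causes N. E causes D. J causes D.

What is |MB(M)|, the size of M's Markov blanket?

6

Ch(M) = {F, G, J, N}.
M has parent Y.
Parents of each child, excluding M:
  G: Y
  F: G
  N: F, G, H
  J: H
MB(M) = {F, G, H, J, N, Y}, which has 6 nodes.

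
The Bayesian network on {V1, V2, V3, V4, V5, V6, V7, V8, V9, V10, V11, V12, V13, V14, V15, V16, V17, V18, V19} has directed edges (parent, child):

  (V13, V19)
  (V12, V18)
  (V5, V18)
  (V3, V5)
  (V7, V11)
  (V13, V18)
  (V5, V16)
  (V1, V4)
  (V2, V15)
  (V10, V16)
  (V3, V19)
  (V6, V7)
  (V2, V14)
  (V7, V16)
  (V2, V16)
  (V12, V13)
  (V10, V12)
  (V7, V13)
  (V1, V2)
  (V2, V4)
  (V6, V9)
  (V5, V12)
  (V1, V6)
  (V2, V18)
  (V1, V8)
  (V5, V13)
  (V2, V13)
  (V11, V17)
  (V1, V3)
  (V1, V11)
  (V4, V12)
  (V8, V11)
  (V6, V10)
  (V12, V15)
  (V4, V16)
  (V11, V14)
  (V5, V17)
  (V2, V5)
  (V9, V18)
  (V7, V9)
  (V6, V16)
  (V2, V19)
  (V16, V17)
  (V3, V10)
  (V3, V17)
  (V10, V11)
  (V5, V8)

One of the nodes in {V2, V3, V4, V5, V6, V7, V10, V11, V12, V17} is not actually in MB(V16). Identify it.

V16 has child V17.
V16's parents: V2, V4, V5, V6, V7, V10.
Co-parents of V16 (other parents of its children):
  V17 also has parents V3, V5, V11.
MB(V16) = {V2, V3, V4, V5, V6, V7, V10, V11, V17}.
V12 is neither a parent, child, nor co-parent of V16, so it does not belong.

V12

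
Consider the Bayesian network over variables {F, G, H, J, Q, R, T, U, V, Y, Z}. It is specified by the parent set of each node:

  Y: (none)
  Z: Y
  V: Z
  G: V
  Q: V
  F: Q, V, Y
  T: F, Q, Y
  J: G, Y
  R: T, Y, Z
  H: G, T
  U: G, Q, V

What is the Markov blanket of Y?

The Markov blanket of a node is its parents, its children, and the other parents of its children.
Parents of Y: none.
Ch(Y) = {F, J, R, T, Z}.
Other parents of Y's children:
  Z: —
  F: Q, V
  T: F, Q
  J: G
  R: T, Z
Union: {} ∪ {F, J, R, T, Z} ∪ {F, G, Q, T, V, Z} = {F, G, J, Q, R, T, V, Z}.

{F, G, J, Q, R, T, V, Z}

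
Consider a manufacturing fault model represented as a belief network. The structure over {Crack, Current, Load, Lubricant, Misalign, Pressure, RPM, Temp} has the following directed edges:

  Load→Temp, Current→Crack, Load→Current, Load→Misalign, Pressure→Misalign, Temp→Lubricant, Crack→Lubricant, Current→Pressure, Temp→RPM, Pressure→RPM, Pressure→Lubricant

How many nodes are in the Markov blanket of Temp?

Temp has children Lubricant, RPM.
Temp's parents: Load.
Co-parents of Temp (other parents of its children):
  RPM also has parent Pressure.
  Lubricant's other parents are Crack, Pressure.
MB(Temp) = {Crack, Load, Lubricant, Pressure, RPM}, which has 5 nodes.

5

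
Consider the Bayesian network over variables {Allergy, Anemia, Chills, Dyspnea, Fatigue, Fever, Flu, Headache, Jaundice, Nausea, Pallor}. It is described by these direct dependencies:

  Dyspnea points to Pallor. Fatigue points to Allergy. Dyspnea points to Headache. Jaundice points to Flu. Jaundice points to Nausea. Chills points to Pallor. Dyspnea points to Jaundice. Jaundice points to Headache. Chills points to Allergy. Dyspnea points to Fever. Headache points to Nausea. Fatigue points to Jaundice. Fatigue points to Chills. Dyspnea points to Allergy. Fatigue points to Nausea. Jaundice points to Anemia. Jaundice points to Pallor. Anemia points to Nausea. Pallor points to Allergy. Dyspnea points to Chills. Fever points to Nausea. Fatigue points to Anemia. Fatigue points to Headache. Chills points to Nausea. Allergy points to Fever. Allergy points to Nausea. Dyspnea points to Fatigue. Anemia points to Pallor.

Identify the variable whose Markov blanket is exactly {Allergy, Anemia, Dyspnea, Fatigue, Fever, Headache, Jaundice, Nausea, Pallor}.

The target node must have every member of {Allergy, Anemia, Dyspnea, Fatigue, Fever, Headache, Jaundice, Nausea, Pallor} as a parent, child, or co-parent, and no others.
Parents of Chills: Dyspnea, Fatigue; children: Allergy, Nausea, Pallor; co-parents: Allergy, Anemia, Dyspnea, Fatigue, Fever, Headache, Jaundice, Pallor.
These exactly cover the given set, so the node is Chills.

Chills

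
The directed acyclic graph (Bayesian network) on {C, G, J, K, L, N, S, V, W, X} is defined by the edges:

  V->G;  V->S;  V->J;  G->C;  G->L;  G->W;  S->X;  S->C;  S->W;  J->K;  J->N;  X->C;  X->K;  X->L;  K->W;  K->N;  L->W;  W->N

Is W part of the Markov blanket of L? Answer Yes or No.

Yes

W is a child of L.
So W ∈ MB(L).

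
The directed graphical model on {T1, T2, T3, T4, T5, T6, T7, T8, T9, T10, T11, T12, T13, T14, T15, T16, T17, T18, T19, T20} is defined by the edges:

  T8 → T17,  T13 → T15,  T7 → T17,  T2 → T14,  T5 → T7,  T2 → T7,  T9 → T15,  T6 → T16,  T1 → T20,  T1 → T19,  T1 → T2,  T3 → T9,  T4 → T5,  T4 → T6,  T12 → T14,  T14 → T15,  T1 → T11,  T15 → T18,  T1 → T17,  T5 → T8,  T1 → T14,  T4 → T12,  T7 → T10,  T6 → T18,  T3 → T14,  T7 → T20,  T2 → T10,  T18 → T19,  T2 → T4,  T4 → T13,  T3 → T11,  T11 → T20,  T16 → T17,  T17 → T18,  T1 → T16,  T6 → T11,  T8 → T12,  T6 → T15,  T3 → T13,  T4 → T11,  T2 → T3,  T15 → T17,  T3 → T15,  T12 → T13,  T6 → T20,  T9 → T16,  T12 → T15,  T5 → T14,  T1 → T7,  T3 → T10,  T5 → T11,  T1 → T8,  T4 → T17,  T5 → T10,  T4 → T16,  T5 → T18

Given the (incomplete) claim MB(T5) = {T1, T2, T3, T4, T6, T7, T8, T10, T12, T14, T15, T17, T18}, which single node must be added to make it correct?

T11

Pa(T5) = {T4}.
T5's children: T7, T8, T10, T11, T14, T18.
Other parents of T5's children:
  parents(T7) \ {T5} = {T1, T2}.
  T8's other parent is T1.
  T10 also has parents T2, T3, T7.
  parents(T11) \ {T5} = {T1, T3, T4, T6}.
  T14's other parents are T1, T2, T3, T12.
  T18 also has parents T6, T15, T17.
MB(T5) = {T1, T2, T3, T4, T6, T7, T8, T10, T11, T12, T14, T15, T17, T18}.
Comparing with the claimed set, T11 is missing.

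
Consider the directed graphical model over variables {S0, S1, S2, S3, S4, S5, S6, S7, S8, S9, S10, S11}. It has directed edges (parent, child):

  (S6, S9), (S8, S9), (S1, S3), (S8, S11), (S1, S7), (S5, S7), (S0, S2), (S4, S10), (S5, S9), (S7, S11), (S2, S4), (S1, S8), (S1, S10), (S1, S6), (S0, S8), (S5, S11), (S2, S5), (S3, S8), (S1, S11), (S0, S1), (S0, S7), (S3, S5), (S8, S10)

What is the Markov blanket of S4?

The Markov blanket of a node is its parents, its children, and the other parents of its children.
Pa(S4) = {S2}.
Ch(S4) = {S10}.
Co-parents of S4 (other parents of its children):
  S10 also has parents S1, S8.
MB(S4) = {S1, S2, S8, S10}.

{S1, S2, S8, S10}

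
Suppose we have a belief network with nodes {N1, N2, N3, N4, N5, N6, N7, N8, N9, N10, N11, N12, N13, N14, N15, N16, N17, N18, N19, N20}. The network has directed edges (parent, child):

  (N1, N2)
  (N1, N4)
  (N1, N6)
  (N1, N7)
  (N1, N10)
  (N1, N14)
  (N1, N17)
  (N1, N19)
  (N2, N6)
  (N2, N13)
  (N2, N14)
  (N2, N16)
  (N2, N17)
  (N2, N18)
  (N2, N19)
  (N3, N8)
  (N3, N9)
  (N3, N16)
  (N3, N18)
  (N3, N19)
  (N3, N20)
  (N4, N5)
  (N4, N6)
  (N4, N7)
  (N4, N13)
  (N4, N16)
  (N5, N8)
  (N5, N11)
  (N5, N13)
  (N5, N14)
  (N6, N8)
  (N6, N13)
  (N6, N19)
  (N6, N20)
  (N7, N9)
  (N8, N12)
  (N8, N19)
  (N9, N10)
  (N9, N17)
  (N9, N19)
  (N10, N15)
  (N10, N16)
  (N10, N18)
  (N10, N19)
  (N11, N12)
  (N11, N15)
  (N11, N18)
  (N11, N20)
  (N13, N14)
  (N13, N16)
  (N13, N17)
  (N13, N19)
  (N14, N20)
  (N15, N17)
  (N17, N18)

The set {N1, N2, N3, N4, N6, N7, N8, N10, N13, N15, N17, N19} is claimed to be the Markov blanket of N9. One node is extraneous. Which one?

The Markov blanket of a node is its parents, its children, and the other parents of its children.
Parents of N9: N3, N7.
N9 has children N10, N17, N19.
For each child, the remaining parents (spouses of N9):
  N10's other parent is N1.
  parents(N17) \ {N9} = {N1, N2, N13, N15}.
  parents(N19) \ {N9} = {N1, N2, N3, N6, N8, N10, N13}.
MB(N9) = {N1, N2, N3, N6, N7, N8, N10, N13, N15, N17, N19}.
N4 is neither a parent, child, nor co-parent of N9, so it does not belong.

N4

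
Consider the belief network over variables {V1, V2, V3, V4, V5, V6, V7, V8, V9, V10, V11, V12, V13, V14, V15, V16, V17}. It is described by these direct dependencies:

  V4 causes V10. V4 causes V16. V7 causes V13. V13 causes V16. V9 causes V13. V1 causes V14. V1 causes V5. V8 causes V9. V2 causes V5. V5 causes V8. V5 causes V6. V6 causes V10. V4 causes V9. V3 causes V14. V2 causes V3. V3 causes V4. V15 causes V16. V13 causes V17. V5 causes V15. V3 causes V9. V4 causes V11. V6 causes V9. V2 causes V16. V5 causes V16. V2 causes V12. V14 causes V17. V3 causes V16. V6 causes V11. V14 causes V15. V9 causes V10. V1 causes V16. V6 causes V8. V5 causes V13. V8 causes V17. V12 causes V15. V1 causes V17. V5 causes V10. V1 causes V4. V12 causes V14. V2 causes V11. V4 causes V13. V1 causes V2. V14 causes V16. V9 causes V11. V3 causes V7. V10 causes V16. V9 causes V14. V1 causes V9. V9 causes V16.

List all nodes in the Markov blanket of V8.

{V1, V3, V4, V5, V6, V9, V13, V14, V17}

V8 has children V9, V17.
V8 has parents V5, V6.
Parents of each child, excluding V8:
  parents(V9) \ {V8} = {V1, V3, V4, V6}.
  parents(V17) \ {V8} = {V1, V13, V14}.
MB(V8) = {V1, V3, V4, V5, V6, V9, V13, V14, V17}.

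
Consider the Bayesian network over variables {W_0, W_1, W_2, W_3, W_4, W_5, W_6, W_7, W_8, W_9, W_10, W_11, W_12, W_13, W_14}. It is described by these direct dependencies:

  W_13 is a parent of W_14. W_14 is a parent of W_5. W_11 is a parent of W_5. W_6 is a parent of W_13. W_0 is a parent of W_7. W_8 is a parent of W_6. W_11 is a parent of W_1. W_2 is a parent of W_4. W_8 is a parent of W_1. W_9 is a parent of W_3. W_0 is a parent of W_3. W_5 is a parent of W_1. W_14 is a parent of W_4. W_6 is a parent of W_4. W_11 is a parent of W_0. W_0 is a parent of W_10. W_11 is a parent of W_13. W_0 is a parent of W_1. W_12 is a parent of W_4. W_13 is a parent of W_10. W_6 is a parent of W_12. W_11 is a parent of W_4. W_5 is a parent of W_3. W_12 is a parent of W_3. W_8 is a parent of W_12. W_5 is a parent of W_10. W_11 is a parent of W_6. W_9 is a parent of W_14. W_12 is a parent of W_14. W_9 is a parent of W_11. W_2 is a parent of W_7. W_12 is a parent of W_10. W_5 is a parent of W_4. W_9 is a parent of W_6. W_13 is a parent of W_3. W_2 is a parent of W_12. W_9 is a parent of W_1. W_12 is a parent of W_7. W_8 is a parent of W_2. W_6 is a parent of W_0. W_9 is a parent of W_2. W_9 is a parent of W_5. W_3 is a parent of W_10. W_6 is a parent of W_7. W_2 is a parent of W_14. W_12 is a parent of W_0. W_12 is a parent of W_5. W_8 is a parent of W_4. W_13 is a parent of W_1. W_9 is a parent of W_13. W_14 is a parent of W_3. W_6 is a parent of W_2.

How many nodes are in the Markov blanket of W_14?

Parents of W_14: W_2, W_9, W_12, W_13.
Children of W_14: W_3, W_4, W_5.
Co-parents of W_14 (other parents of its children):
  parents(W_5) \ {W_14} = {W_9, W_11, W_12}.
  W_4's other parents are W_2, W_5, W_6, W_8, W_11, W_12.
  W_3 also has parents W_0, W_5, W_9, W_12, W_13.
MB(W_14) = {W_0, W_2, W_3, W_4, W_5, W_6, W_8, W_9, W_11, W_12, W_13}, which has 11 nodes.

11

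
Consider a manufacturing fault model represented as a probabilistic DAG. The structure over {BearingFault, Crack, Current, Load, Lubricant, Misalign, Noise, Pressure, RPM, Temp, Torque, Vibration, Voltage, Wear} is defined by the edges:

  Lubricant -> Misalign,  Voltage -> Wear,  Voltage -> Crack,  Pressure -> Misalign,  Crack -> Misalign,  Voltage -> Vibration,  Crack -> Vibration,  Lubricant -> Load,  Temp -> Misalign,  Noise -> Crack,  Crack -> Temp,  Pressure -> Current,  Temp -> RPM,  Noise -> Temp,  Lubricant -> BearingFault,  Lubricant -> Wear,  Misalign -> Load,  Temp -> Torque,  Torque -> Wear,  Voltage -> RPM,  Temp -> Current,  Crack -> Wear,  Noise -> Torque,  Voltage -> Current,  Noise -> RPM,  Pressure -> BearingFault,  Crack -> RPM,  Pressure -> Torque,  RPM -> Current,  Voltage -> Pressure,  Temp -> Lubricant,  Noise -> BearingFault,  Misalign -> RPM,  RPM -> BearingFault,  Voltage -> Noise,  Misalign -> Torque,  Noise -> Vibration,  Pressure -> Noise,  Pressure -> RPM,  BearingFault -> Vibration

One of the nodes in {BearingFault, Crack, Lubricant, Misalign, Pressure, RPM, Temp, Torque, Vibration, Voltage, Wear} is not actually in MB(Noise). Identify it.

Wear

Noise has children BearingFault, Crack, RPM, Temp, Torque, Vibration.
Noise's parents: Pressure, Voltage.
Other parents of Noise's children:
  Crack: Voltage
  Temp: Crack
  Torque: Misalign, Pressure, Temp
  RPM: Crack, Misalign, Pressure, Temp, Voltage
  BearingFault: Lubricant, Pressure, RPM
  Vibration: BearingFault, Crack, Voltage
MB(Noise) = {BearingFault, Crack, Lubricant, Misalign, Pressure, RPM, Temp, Torque, Vibration, Voltage}.
Wear is neither a parent, child, nor co-parent of Noise, so it does not belong.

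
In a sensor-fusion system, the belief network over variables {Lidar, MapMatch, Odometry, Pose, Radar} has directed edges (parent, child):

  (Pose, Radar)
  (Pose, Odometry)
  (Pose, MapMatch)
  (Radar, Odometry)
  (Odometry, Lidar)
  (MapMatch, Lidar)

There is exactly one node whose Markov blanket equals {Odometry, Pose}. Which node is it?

The target node must have every member of {Odometry, Pose} as a parent, child, or co-parent, and no others.
Parents of Radar: Pose; children: Odometry; co-parents: Pose.
These exactly cover the given set, so the node is Radar.

Radar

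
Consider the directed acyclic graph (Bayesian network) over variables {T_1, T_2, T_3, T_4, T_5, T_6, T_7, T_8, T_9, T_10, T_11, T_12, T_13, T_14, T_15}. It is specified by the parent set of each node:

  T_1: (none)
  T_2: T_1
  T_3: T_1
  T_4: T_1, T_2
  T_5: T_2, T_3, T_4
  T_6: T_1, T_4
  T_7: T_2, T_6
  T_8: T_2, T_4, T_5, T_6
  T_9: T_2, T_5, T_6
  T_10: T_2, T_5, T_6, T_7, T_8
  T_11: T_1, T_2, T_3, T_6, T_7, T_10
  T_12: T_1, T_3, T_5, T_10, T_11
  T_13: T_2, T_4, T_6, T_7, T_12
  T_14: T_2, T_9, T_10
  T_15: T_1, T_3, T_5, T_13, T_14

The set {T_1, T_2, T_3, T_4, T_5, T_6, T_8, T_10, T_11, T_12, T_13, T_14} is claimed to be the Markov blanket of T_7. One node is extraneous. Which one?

T_14

Ch(T_7) = {T_10, T_11, T_13}.
T_7's parents: T_2, T_6.
Co-parents of T_7 (other parents of its children):
  T_10: T_2, T_5, T_6, T_8
  T_11: T_1, T_2, T_3, T_6, T_10
  T_13: T_2, T_4, T_6, T_12
MB(T_7) = {T_1, T_2, T_3, T_4, T_5, T_6, T_8, T_10, T_11, T_12, T_13}.
T_14 is neither a parent, child, nor co-parent of T_7, so it does not belong.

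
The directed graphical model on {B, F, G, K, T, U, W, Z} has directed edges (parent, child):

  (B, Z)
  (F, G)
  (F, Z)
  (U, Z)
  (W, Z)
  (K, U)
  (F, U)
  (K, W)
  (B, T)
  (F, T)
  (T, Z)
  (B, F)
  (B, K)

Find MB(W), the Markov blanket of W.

{B, F, K, T, U, Z}

Children of W: Z.
W has parent K.
Parents of each child, excluding W:
  Z's other parents are B, F, T, U.
Union: {K} ∪ {Z} ∪ {B, F, T, U} = {B, F, K, T, U, Z}.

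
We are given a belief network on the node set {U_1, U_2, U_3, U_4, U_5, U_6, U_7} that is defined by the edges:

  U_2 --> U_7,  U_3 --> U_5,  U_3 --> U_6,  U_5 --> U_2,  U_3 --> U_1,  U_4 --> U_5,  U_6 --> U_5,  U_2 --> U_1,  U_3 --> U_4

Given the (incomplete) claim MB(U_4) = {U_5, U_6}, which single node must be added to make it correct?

By definition, MB(U_4) is built from U_4's parents, U_4's children, and the co-parents of U_4.
Pa(U_4) = {U_3}.
U_4 has child U_5.
Parents of each child, excluding U_4:
  U_5's other parents are U_3, U_6.
MB(U_4) = {U_3, U_5, U_6}.
Comparing with the claimed set, U_3 is missing.

U_3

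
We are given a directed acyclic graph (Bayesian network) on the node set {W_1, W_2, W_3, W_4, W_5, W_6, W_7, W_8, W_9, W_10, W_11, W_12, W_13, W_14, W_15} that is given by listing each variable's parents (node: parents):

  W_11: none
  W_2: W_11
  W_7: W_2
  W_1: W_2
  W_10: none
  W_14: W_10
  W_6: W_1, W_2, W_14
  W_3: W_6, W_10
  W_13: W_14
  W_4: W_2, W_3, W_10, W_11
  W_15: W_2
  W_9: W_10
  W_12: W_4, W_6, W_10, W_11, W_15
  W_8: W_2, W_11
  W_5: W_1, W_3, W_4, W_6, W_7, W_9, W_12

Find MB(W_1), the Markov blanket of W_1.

{W_2, W_3, W_4, W_5, W_6, W_7, W_9, W_12, W_14}

By definition, MB(W_1) is built from W_1's parents, W_1's children, and the co-parents of W_1.
W_1 has parent W_2.
W_1's children: W_5, W_6.
Parents of each child, excluding W_1:
  W_6's other parents are W_2, W_14.
  W_5's other parents are W_3, W_4, W_6, W_7, W_9, W_12.
Union: {W_2} ∪ {W_5, W_6} ∪ {W_2, W_3, W_4, W_6, W_7, W_9, W_12, W_14} = {W_2, W_3, W_4, W_5, W_6, W_7, W_9, W_12, W_14}.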